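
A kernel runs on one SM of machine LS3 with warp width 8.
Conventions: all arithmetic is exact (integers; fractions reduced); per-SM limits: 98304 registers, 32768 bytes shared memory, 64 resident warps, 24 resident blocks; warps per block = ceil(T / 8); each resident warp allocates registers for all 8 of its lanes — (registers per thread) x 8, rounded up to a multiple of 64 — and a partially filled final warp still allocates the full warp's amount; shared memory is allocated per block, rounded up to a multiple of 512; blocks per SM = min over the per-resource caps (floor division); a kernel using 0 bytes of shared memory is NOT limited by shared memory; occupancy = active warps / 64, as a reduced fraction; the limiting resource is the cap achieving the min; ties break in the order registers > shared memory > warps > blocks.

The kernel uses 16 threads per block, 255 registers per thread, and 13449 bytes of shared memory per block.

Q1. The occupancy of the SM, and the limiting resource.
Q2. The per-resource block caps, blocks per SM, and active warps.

Answer: occupancy 1/16, limited by shared memory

registers: 24 blocks
shared memory: 2 blocks
warps: 32 blocks
blocks: 24 blocks

Answer: 2 blocks, 4 active warps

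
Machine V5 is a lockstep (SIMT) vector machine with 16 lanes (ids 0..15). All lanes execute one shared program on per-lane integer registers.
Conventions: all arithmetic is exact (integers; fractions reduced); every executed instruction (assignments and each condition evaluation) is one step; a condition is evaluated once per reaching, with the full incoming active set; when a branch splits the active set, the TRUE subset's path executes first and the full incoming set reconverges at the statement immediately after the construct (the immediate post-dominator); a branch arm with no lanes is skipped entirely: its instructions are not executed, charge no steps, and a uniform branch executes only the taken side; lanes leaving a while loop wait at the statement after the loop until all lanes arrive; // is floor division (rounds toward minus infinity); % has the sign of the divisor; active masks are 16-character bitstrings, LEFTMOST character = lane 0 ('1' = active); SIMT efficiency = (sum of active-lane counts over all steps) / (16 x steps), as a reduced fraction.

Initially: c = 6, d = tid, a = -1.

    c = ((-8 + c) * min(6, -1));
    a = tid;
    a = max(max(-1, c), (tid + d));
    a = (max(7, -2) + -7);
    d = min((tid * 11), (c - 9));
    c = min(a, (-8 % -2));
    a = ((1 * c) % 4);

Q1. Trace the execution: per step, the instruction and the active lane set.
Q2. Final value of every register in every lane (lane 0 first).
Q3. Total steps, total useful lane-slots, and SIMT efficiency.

step 0: c <- ((-8 + c) * min(6, -1)) 1111111111111111
step 1: a <- tid                     1111111111111111
step 2: a <- max(max(-1, c), (tid + d)) 1111111111111111
step 3: a <- (max(7, -2) + -7)       1111111111111111
step 4: d <- min((tid * 11), (c - 9)) 1111111111111111
step 5: c <- min(a, (-8 % -2))       1111111111111111
step 6: a <- ((1 * c) % 4)           1111111111111111

Answer: 7 steps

c: 0,0,0,0,0,0,0,0,0,0,0,0,0,0,0,0
d: -7,-7,-7,-7,-7,-7,-7,-7,-7,-7,-7,-7,-7,-7,-7,-7
a: 0,0,0,0,0,0,0,0,0,0,0,0,0,0,0,0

steps = 7; useful = 112; efficiency = 112/112 = 1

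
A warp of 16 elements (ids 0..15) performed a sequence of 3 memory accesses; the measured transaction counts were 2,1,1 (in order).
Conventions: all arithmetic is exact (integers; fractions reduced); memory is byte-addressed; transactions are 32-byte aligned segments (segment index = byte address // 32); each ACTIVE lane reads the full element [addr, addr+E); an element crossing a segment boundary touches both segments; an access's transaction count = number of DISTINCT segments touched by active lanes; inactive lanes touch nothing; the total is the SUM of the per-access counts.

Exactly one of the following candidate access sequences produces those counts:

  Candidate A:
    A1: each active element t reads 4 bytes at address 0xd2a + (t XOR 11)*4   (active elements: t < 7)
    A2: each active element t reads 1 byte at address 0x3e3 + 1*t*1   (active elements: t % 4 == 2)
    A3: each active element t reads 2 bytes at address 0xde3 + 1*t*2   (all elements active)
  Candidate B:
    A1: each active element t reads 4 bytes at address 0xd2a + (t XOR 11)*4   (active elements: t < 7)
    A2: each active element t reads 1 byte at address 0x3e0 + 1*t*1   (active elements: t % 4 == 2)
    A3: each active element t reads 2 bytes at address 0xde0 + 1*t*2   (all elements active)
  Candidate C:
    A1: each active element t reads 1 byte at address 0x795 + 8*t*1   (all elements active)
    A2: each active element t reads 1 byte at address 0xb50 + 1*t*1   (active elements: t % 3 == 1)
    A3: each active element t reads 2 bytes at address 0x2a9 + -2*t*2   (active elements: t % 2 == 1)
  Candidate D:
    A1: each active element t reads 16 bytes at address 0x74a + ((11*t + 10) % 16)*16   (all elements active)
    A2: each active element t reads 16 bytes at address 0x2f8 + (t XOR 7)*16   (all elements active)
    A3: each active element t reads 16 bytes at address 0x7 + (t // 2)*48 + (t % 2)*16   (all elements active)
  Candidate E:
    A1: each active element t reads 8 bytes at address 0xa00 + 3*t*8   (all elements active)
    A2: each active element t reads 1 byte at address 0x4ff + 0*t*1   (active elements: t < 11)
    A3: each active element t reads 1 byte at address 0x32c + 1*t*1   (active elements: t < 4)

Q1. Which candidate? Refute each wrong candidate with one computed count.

A: A3 gives 2 transactions, not 1
C: A1 gives 5 transactions, not 2
D: A1 gives 9 transactions, not 2
E: A1 gives 12 transactions, not 2
B: all counts match (2,1,1)

Answer: B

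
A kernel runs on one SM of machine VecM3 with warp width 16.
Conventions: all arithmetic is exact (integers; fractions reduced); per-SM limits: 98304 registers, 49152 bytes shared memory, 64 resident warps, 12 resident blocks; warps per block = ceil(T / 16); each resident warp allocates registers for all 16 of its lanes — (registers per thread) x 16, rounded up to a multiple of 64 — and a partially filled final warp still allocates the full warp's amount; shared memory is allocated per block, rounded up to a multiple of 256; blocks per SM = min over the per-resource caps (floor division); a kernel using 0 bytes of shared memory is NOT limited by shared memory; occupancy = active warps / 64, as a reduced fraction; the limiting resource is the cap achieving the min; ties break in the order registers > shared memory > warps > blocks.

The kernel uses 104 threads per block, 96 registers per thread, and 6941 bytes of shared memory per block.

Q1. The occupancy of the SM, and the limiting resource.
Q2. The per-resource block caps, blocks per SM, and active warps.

Answer: occupancy 21/32, limited by shared memory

registers: 9 blocks
shared memory: 6 blocks
warps: 9 blocks
blocks: 12 blocks

Answer: 6 blocks, 42 active warps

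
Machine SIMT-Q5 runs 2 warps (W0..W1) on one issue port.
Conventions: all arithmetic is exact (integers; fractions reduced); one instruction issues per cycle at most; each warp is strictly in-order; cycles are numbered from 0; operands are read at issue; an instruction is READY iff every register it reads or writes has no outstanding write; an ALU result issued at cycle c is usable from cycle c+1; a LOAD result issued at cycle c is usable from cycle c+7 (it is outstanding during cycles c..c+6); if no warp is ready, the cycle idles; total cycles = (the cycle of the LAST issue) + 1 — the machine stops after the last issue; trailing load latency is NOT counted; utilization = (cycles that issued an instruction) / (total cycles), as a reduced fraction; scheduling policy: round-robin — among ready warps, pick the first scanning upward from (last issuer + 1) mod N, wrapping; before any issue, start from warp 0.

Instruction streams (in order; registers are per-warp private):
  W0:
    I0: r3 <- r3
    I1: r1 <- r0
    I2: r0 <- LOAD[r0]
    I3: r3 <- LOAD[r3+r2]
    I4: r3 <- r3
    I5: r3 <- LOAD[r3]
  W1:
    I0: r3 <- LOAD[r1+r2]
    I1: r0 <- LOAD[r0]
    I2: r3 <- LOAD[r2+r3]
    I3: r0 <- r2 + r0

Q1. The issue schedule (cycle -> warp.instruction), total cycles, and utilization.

cycle 0: W0.I0
cycle 1: W1.I0
cycle 2: W0.I1
cycle 3: W1.I1
cycle 4: W0.I2
cycle 5: W0.I3
cycle 6: idle
cycle 7: idle
cycle 8: W1.I2
cycle 9: idle
cycle 10: W1.I3
cycle 11: idle
cycle 12: W0.I4
cycle 13: W0.I5

Answer: 14 cycles, utilization 5/7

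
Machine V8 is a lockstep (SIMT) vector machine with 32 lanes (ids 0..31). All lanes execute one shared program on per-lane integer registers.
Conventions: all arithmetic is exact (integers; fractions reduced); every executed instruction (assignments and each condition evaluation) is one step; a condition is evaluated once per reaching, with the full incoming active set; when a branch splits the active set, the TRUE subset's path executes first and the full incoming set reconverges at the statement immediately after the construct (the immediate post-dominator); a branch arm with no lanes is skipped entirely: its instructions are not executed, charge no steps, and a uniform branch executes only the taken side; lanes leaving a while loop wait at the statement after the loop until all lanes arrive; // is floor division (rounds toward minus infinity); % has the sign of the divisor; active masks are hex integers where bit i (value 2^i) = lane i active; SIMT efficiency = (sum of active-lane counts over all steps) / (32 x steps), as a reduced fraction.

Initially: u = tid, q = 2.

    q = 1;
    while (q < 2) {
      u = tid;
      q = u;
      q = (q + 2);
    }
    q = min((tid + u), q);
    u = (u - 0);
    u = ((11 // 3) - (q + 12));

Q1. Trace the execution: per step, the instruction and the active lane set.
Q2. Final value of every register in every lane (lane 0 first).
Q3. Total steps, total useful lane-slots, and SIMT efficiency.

step 0: q <- 1                       0xffffffff
step 1: eval (q < 2)                 0xffffffff
step 2: u <- tid                     0xffffffff
step 3: q <- u                       0xffffffff
step 4: q <- (q + 2)                 0xffffffff
step 5: eval (q < 2)                 0xffffffff
step 6: q <- min((tid + u), q)       0xffffffff
step 7: u <- (u - 0)                 0xffffffff
step 8: u <- ((11 // 3) - (q + 12))  0xffffffff

Answer: 9 steps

u: -9,-11,-13,-14,-15,-16,-17,-18,-19,-20,-21,-22,-23,-24,-25,-26,-27,-28,-29,-30,-31,-32,-33,-34,-35,-36,-37,-38,-39,-40,-41,-42
q: 0,2,4,5,6,7,8,9,10,11,12,13,14,15,16,17,18,19,20,21,22,23,24,25,26,27,28,29,30,31,32,33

steps = 9; useful = 288; efficiency = 288/288 = 1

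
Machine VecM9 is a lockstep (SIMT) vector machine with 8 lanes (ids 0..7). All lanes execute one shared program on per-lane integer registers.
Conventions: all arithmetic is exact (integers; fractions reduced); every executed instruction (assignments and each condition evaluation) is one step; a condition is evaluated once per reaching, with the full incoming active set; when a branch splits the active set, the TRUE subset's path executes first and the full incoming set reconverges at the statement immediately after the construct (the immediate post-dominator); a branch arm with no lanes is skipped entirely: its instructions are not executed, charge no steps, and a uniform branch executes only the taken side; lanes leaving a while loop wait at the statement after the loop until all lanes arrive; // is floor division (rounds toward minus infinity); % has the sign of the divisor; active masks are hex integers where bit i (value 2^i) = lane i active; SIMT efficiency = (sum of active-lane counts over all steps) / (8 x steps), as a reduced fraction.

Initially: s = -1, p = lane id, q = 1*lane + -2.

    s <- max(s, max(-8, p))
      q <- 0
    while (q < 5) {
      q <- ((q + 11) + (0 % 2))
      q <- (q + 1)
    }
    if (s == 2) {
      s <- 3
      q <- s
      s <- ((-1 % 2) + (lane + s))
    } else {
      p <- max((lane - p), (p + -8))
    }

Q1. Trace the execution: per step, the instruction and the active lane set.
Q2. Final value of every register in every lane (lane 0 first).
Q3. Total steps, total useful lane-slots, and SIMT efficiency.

step 0: s <- max(s, max(-8, p))      0xff
step 1: q <- 0                       0xff
step 2: eval (q < 5)                 0xff
step 3: q <- ((q + 11) + (0 % 2))    0xff
step 4: q <- (q + 1)                 0xff
step 5: eval (q < 5)                 0xff
step 6: eval (s == 2)                0xff
step 7: s <- 3                       0x04
step 8: q <- s                       0x04
step 9: s <- ((-1 % 2) + (lane + s)) 0x04
step 10: p <- max((lane - p), (p + -8)) 0xfb

Answer: 11 steps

s: 0,1,6,3,4,5,6,7
p: 0,0,2,0,0,0,0,0
q: 12,12,3,12,12,12,12,12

steps = 11; useful = 66; efficiency = 66/88 = 3/4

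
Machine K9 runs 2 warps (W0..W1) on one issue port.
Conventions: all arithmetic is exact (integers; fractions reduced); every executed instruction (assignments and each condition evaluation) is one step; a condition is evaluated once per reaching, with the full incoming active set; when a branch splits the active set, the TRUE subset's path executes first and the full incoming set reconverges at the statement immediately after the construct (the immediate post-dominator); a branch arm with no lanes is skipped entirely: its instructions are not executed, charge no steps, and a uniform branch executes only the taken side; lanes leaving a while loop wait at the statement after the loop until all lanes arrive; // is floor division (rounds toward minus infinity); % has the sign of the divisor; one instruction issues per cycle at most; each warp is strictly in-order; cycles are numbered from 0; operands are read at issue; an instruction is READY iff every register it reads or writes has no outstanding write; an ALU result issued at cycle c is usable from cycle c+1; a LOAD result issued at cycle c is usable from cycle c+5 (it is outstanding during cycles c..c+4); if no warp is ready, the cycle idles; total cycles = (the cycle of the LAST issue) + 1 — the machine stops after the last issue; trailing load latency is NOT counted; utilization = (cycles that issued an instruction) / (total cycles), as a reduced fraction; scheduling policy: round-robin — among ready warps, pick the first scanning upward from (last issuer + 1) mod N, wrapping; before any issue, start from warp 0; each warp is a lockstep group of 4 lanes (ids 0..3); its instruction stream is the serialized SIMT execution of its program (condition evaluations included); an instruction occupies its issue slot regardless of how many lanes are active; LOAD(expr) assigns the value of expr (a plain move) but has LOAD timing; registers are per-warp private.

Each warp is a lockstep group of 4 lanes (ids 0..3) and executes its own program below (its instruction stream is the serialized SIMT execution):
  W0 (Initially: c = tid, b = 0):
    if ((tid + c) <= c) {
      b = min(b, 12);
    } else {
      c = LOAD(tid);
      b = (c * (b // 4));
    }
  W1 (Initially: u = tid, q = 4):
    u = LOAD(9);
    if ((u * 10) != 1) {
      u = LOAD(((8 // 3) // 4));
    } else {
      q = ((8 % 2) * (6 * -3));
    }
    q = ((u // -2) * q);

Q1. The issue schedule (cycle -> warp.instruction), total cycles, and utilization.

cycle 0: W0.I0
cycle 1: W1.I0
cycle 2: W0.I1
cycle 3: W0.I2
cycle 4: idle
cycle 5: idle
cycle 6: W1.I1
cycle 7: W1.I2
cycle 8: W0.I3
cycle 9: idle
cycle 10: idle
cycle 11: idle
cycle 12: W1.I3

Answer: 13 cycles, utilization 8/13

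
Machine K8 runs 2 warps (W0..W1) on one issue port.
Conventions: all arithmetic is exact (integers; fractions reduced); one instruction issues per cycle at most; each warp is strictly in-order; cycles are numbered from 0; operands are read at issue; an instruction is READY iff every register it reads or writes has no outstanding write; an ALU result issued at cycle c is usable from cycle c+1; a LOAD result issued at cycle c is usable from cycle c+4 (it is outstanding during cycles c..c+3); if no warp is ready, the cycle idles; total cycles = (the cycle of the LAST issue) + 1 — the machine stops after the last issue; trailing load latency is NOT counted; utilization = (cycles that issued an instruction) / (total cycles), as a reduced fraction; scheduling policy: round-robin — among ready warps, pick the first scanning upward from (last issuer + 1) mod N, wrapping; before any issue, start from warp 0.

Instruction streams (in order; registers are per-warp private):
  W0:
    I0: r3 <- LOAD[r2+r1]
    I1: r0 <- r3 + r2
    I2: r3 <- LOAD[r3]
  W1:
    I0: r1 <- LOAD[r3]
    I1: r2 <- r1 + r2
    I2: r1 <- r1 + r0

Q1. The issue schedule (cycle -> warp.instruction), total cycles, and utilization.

cycle 0: W0.I0
cycle 1: W1.I0
cycle 2: idle
cycle 3: idle
cycle 4: W0.I1
cycle 5: W1.I1
cycle 6: W0.I2
cycle 7: W1.I2

Answer: 8 cycles, utilization 3/4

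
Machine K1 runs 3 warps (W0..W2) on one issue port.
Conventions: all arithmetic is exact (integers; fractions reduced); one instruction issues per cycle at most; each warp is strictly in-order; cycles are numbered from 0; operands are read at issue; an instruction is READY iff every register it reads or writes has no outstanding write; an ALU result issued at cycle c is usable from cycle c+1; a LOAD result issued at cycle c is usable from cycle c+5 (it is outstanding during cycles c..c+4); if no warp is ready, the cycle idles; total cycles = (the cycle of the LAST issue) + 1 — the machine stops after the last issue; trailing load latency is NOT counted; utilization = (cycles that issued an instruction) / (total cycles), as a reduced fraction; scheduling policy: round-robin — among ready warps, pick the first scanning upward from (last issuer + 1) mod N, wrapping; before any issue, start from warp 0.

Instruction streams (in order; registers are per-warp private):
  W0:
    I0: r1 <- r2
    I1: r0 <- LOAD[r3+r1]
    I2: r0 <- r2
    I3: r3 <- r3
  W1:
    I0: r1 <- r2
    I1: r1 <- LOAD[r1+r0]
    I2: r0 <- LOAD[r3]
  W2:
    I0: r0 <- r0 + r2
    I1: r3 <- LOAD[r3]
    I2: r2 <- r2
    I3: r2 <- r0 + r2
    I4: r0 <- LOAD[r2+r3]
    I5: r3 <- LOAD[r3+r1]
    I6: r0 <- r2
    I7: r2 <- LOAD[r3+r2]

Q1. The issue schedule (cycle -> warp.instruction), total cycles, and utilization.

cycle 0: W0.I0
cycle 1: W1.I0
cycle 2: W2.I0
cycle 3: W0.I1
cycle 4: W1.I1
cycle 5: W2.I1
cycle 6: W1.I2
cycle 7: W2.I2
cycle 8: W0.I2
cycle 9: W2.I3
cycle 10: W0.I3
cycle 11: W2.I4
cycle 12: W2.I5
cycle 13: idle
cycle 14: idle
cycle 15: idle
cycle 16: W2.I6
cycle 17: W2.I7

Answer: 18 cycles, utilization 5/6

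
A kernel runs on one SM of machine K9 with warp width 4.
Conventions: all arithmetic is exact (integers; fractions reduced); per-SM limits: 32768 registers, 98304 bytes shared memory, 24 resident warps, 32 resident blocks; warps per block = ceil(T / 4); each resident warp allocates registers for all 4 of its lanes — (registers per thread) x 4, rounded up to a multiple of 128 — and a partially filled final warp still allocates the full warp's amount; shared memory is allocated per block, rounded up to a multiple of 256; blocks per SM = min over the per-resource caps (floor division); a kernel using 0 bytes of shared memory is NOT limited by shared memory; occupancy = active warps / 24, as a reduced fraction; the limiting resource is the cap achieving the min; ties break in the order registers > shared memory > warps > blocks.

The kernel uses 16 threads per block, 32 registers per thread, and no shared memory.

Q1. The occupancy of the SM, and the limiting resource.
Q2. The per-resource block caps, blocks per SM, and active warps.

Answer: occupancy 1, limited by warps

registers: 64 blocks
shared memory: no limit (kernel uses none)
warps: 6 blocks
blocks: 32 blocks

Answer: 6 blocks, 24 active warps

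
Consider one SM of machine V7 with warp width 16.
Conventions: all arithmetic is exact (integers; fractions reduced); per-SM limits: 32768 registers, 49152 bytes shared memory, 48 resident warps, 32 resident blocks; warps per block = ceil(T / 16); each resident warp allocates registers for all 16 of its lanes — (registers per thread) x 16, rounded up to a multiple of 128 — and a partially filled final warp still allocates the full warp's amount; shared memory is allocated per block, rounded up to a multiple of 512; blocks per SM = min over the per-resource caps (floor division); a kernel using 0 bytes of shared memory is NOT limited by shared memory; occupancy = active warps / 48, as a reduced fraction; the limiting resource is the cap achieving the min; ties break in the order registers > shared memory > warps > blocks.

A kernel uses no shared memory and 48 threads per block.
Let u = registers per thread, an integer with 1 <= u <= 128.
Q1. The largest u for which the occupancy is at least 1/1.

Answer: u = 40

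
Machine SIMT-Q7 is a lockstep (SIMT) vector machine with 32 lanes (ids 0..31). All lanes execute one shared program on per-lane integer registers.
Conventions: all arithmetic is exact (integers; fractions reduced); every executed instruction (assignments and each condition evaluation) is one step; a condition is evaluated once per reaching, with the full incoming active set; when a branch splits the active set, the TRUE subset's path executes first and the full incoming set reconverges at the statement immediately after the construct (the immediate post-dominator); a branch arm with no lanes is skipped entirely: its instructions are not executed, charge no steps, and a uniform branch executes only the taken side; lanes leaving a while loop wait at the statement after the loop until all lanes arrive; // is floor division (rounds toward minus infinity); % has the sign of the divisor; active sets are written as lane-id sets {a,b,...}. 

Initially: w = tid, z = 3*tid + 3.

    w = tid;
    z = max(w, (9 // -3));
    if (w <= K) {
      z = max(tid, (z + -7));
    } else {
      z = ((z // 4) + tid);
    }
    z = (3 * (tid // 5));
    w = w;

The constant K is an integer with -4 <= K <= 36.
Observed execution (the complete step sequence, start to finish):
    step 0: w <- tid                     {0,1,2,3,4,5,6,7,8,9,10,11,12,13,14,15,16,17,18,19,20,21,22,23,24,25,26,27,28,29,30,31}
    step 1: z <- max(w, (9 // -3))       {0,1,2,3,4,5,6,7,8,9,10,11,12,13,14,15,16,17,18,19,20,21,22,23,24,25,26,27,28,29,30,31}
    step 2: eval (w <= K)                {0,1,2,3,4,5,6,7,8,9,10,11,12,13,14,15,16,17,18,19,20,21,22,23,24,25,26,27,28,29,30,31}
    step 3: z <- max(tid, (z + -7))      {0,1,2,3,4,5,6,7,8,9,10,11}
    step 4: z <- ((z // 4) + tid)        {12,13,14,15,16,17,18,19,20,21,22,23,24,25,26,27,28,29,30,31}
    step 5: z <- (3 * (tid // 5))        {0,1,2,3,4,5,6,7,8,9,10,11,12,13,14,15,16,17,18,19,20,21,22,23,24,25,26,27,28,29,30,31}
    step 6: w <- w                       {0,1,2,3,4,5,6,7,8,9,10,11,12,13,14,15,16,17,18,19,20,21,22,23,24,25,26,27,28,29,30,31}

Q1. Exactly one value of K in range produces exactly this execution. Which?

Answer: K = 11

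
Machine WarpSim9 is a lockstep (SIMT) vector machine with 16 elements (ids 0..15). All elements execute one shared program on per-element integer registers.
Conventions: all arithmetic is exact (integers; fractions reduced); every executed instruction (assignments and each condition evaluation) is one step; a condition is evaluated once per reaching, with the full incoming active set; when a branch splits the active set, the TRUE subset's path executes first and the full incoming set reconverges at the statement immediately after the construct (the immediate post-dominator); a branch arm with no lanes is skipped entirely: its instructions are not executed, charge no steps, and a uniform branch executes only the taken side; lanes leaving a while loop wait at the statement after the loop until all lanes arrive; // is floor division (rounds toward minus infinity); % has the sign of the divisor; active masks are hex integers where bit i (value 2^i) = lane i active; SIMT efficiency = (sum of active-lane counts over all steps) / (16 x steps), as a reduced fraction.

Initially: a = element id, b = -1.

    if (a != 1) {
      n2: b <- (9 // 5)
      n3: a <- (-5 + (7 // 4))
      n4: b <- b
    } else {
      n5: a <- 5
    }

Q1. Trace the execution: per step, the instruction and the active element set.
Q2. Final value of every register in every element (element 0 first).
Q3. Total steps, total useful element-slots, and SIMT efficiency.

step 0: eval (a != 1)                0xffff
step 1: b <- (9 // 5)                0xfffd
step 2: a <- (-5 + (7 // 4))         0xfffd
step 3: b <- b                       0xfffd
step 4: a <- 5                       0x0002

Answer: 5 steps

a: -4,5,-4,-4,-4,-4,-4,-4,-4,-4,-4,-4,-4,-4,-4,-4
b: 1,-1,1,1,1,1,1,1,1,1,1,1,1,1,1,1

steps = 5; useful = 62; efficiency = 62/80 = 31/40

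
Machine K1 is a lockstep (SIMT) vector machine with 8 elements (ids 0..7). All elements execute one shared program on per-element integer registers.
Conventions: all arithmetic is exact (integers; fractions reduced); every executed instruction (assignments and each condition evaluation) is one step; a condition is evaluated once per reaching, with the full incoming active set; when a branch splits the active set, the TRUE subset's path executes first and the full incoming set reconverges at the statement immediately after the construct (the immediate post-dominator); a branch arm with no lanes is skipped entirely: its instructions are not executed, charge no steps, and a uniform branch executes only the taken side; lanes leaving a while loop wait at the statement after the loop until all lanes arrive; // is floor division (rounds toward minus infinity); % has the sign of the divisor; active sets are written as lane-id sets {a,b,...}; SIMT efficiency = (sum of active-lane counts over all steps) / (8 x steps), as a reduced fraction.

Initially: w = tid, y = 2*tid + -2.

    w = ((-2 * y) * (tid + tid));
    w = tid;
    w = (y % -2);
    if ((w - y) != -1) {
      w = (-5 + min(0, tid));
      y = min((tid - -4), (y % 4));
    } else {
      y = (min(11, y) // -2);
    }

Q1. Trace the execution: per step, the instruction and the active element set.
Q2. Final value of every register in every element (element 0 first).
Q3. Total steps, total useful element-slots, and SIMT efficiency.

step 0: w <- ((-2 * y) * (tid + tid)) {0,1,2,3,4,5,6,7}
step 1: w <- tid                     {0,1,2,3,4,5,6,7}
step 2: w <- (y % -2)                {0,1,2,3,4,5,6,7}
step 3: eval ((w - y) != -1)         {0,1,2,3,4,5,6,7}
step 4: w <- (-5 + min(0, tid))      {0,1,2,3,4,5,6,7}
step 5: y <- min((tid - -4), (y % 4)) {0,1,2,3,4,5,6,7}

Answer: 6 steps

w: -5,-5,-5,-5,-5,-5,-5,-5
y: 2,0,2,0,2,0,2,0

steps = 6; useful = 48; efficiency = 48/48 = 1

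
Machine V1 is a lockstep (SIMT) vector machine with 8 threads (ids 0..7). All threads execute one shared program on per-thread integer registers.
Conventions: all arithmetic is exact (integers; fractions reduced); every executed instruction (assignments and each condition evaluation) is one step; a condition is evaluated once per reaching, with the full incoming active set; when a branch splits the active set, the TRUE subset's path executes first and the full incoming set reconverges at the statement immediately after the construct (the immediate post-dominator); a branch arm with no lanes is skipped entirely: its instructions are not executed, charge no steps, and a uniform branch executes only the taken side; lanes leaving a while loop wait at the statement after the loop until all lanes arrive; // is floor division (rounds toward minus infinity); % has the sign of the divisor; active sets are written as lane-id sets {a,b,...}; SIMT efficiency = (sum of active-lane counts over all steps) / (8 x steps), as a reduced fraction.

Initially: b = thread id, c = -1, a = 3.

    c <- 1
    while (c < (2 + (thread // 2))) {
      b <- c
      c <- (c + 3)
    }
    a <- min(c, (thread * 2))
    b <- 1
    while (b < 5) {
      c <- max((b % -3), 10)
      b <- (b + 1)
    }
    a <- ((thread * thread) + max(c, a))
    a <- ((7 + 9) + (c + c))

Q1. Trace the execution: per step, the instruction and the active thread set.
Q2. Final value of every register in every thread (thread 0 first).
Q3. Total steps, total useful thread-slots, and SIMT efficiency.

step 0: c <- 1                       {0,1,2,3,4,5,6,7}
step 1: eval (c < (2 + (thread // 2))) {0,1,2,3,4,5,6,7}
step 2: b <- c                       {0,1,2,3,4,5,6,7}
step 3: c <- (c + 3)                 {0,1,2,3,4,5,6,7}
step 4: eval (c < (2 + (thread // 2))) {0,1,2,3,4,5,6,7}
step 5: b <- c                       {6,7}
step 6: c <- (c + 3)                 {6,7}
step 7: eval (c < (2 + (thread // 2))) {6,7}
step 8: a <- min(c, (thread * 2))    {0,1,2,3,4,5,6,7}
step 9: b <- 1                       {0,1,2,3,4,5,6,7}
step 10: eval (b < 5)                 {0,1,2,3,4,5,6,7}
step 11: c <- max((b % -3), 10)       {0,1,2,3,4,5,6,7}
step 12: b <- (b + 1)                 {0,1,2,3,4,5,6,7}
step 13: eval (b < 5)                 {0,1,2,3,4,5,6,7}
step 14: c <- max((b % -3), 10)       {0,1,2,3,4,5,6,7}
step 15: b <- (b + 1)                 {0,1,2,3,4,5,6,7}
step 16: eval (b < 5)                 {0,1,2,3,4,5,6,7}
step 17: c <- max((b % -3), 10)       {0,1,2,3,4,5,6,7}
step 18: b <- (b + 1)                 {0,1,2,3,4,5,6,7}
step 19: eval (b < 5)                 {0,1,2,3,4,5,6,7}
step 20: c <- max((b % -3), 10)       {0,1,2,3,4,5,6,7}
step 21: b <- (b + 1)                 {0,1,2,3,4,5,6,7}
step 22: eval (b < 5)                 {0,1,2,3,4,5,6,7}
step 23: a <- ((thread * thread) + max(c, a)) {0,1,2,3,4,5,6,7}
step 24: a <- ((7 + 9) + (c + c))     {0,1,2,3,4,5,6,7}

Answer: 25 steps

b: 5,5,5,5,5,5,5,5
c: 10,10,10,10,10,10,10,10
a: 36,36,36,36,36,36,36,36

steps = 25; useful = 182; efficiency = 182/200 = 91/100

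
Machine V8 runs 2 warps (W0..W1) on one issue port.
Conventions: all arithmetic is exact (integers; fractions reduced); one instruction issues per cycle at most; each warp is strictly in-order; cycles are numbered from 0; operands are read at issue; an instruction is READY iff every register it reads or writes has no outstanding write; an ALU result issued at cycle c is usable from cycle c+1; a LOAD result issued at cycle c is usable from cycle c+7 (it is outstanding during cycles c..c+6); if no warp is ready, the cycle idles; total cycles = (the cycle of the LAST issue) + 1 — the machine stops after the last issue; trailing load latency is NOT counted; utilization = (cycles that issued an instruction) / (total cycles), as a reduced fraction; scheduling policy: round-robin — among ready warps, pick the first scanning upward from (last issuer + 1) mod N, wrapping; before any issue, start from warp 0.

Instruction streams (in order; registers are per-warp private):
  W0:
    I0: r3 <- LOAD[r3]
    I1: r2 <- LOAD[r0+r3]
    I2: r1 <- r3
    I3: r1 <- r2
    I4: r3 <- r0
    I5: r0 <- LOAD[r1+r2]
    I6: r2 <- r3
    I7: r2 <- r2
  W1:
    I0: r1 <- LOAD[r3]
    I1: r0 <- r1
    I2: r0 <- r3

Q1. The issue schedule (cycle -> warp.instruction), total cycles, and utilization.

cycle 0: W0.I0
cycle 1: W1.I0
cycle 2: idle
cycle 3: idle
cycle 4: idle
cycle 5: idle
cycle 6: idle
cycle 7: W0.I1
cycle 8: W1.I1
cycle 9: W0.I2
cycle 10: W1.I2
cycle 11: idle
cycle 12: idle
cycle 13: idle
cycle 14: W0.I3
cycle 15: W0.I4
cycle 16: W0.I5
cycle 17: W0.I6
cycle 18: W0.I7

Answer: 19 cycles, utilization 11/19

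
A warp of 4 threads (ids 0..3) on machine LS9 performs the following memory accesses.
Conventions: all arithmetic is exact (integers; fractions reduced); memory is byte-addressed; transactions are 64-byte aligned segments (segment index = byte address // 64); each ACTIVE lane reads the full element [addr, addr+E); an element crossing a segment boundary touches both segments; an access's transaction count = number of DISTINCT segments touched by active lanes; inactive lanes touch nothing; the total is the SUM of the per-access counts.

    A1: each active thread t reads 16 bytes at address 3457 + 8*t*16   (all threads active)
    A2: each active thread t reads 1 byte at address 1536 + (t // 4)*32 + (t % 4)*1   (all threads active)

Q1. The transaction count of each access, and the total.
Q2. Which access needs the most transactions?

A1: 4 transactions
A2: 1 transaction

Answer: 4,1; total 5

Answer: A1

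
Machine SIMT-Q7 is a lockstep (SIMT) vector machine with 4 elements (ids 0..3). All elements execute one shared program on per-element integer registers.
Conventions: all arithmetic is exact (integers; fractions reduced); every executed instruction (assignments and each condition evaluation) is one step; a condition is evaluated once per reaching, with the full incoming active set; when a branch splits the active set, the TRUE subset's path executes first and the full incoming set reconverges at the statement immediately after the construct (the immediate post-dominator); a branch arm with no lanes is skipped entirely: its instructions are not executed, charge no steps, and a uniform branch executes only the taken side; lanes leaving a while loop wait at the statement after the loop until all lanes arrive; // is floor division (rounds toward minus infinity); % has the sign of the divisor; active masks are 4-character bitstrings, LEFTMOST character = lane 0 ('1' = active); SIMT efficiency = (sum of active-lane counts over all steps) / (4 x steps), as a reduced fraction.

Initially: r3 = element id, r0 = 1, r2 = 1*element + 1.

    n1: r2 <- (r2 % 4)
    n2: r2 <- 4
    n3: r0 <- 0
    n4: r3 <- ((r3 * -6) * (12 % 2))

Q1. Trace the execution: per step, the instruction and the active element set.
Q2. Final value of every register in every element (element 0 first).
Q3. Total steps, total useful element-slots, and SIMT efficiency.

step 0: r2 <- (r2 % 4)               1111
step 1: r2 <- 4                      1111
step 2: r0 <- 0                      1111
step 3: r3 <- ((r3 * -6) * (12 % 2)) 1111

Answer: 4 steps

r3: 0,0,0,0
r0: 0,0,0,0
r2: 4,4,4,4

steps = 4; useful = 16; efficiency = 16/16 = 1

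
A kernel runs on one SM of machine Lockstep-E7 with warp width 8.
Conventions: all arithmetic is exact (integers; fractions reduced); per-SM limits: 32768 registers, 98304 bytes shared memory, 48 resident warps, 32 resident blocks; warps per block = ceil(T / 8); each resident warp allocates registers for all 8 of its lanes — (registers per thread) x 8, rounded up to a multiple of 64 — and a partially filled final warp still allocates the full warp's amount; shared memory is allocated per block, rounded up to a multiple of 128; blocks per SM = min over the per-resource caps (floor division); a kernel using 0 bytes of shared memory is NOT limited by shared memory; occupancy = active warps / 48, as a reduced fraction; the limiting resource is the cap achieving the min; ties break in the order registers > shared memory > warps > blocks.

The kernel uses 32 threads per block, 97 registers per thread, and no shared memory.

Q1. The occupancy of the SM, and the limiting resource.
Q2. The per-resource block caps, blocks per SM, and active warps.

Answer: occupancy 3/4, limited by registers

registers: 9 blocks
shared memory: no limit (kernel uses none)
warps: 12 blocks
blocks: 32 blocks

Answer: 9 blocks, 36 active warps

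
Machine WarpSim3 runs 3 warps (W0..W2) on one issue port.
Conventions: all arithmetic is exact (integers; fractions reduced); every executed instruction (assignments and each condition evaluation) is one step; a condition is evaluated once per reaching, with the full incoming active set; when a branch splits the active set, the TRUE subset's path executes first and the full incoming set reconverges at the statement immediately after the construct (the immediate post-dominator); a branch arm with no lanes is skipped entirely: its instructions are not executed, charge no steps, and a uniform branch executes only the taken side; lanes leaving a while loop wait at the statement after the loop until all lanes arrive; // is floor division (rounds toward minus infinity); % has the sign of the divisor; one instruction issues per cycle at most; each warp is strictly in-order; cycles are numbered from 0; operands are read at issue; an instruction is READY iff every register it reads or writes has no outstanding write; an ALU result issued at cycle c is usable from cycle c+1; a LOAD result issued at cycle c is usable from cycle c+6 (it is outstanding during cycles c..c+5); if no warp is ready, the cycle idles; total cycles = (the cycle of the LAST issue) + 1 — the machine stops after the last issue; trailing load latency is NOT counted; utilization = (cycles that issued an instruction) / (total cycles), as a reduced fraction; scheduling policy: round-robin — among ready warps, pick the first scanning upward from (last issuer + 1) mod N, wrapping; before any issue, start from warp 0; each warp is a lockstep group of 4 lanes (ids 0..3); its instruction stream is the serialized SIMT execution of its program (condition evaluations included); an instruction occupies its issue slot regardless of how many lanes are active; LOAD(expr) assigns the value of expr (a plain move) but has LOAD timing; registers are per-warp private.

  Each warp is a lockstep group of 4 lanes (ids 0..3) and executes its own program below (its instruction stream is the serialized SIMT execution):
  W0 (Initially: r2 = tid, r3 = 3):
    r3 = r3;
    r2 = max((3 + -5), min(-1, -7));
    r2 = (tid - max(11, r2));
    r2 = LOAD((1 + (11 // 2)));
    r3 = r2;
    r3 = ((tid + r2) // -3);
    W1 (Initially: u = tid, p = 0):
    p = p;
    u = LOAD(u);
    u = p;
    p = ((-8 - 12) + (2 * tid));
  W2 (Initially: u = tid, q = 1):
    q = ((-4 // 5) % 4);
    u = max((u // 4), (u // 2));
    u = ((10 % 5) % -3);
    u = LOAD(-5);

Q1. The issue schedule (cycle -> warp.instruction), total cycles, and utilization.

cycle 0: W0.I0
cycle 1: W1.I0
cycle 2: W2.I0
cycle 3: W0.I1
cycle 4: W1.I1
cycle 5: W2.I1
cycle 6: W0.I2
cycle 7: W2.I2
cycle 8: W0.I3
cycle 9: W2.I3
cycle 10: W1.I2
cycle 11: W1.I3
cycle 12: idle
cycle 13: idle
cycle 14: W0.I4
cycle 15: W0.I5

Answer: 16 cycles, utilization 7/8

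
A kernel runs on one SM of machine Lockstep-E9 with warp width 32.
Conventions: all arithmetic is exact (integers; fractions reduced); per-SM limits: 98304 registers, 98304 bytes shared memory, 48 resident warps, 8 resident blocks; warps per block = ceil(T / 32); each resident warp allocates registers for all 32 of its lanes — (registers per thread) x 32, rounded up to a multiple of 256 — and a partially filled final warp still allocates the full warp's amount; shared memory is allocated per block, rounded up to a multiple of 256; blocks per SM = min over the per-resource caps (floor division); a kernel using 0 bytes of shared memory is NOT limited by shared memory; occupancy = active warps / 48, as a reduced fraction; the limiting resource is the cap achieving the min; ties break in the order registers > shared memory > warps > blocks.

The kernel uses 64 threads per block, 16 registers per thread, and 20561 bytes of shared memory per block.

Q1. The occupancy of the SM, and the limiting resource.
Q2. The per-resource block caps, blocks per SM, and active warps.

Answer: occupancy 1/6, limited by shared memory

registers: 96 blocks
shared memory: 4 blocks
warps: 24 blocks
blocks: 8 blocks

Answer: 4 blocks, 8 active warps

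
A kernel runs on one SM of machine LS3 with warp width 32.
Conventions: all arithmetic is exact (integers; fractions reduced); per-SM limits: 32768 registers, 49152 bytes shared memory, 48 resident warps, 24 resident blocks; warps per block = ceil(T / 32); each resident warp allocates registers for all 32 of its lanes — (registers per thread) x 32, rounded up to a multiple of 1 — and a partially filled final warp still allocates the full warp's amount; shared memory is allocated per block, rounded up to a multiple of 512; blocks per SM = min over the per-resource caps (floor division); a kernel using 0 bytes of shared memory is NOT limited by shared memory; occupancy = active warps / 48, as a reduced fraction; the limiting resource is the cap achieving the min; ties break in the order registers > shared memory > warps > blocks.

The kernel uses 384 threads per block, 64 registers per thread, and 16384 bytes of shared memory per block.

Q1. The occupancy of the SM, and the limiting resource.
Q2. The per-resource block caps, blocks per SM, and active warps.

Answer: occupancy 1/4, limited by registers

registers: 1 block
shared memory: 3 blocks
warps: 4 blocks
blocks: 24 blocks

Answer: 1 block, 12 active warps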